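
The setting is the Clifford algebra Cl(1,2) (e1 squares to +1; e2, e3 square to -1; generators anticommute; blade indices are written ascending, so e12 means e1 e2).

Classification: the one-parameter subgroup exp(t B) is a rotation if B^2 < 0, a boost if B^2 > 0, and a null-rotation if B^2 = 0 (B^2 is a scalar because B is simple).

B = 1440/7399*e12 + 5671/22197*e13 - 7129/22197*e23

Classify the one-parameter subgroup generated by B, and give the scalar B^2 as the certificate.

B^2 term by term: the squares give (1440/7399)^2*(e12)^2 + (5671/22197)^2*(e13)^2 + (-7129/22197)^2*(e23)^2 = 2073600/54745201*(+1) + 32160241/492706809*(+1) + 50822641/492706809*(-1) = 0 (each basis 2-blade squares to minus the product of its generators' squares); cross terms between blades sharing an index anticommute and cancel. So B^2 = 0.
Answer: null-rotation, certificate B^2 = 0. Check the certificate: B^2 = 0, and that sign is decisive whatever form B takes.


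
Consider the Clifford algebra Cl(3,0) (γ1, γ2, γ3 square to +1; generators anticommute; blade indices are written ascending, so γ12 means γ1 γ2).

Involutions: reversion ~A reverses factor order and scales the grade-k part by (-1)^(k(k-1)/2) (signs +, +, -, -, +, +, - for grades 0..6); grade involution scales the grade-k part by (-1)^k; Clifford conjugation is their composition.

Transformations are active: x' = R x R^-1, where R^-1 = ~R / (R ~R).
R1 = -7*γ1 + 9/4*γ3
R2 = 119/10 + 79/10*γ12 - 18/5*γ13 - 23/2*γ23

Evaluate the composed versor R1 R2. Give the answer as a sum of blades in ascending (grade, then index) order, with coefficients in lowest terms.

Distribute over the terms of R1 (each basis-blade product reordered to ascending indices, repeated generators contracted through their squares):
(-7*γ1) R2 = -833/10*γ1 - 553/10*γ2 + 126/5*γ3 + 161/2*γ123
(9/4*γ3) R2 = 81/10*γ1 + 207/8*γ2 + 1071/40*γ3 + 711/40*γ123
Summing the partial products and collecting blades:
Answer: -376/5*γ1 - 1177/40*γ2 + 2079/40*γ3 + 3931/40*γ123


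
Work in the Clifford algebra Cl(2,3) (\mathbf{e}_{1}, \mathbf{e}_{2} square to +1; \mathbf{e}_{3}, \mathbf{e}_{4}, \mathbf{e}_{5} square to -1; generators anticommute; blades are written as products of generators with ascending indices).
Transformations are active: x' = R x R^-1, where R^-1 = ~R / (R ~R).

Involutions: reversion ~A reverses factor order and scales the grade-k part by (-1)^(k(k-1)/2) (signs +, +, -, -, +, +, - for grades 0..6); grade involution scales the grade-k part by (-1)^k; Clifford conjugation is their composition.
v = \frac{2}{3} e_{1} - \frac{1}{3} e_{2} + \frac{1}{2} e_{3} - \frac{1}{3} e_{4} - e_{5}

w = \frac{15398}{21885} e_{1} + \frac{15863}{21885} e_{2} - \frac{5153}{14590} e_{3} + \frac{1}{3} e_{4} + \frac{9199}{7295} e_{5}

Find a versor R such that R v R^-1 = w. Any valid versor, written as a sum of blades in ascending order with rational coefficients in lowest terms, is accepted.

Construction: equal norms (both -\frac{29}{36}) license R = v + w = \frac{9996}{7295} e_{1} + \frac{2856}{7295} e_{2} + \frac{1071}{7295} e_{3} + \frac{1904}{7295} e_{5} — nothing changes along that direction, while (v - w)/2 changes sign, so v maps onto w.
Answer: \frac{9996}{7295} e_{1} + \frac{2856}{7295} e_{2} + \frac{1071}{7295} e_{3} + \frac{1904}{7295} e_{5}


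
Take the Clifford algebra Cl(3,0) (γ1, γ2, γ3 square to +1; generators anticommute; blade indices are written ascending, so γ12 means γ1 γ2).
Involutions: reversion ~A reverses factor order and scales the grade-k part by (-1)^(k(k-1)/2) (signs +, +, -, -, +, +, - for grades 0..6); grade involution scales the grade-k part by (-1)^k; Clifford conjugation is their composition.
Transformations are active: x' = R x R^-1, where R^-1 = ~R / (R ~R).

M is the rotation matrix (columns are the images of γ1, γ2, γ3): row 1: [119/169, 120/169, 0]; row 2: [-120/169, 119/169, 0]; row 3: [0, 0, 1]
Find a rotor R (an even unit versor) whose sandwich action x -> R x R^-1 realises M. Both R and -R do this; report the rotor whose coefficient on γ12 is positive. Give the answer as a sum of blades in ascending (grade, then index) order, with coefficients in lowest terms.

Method: write R = a + b12*γ12 + b13*γ13 + b23*γ23 with a^2 + b12^2 + b13^2 + b23^2 = 1 (so R^-1 = ~R). Expanding the columns R e_j ~R gives tr M = 4a^2 - 1 and, from the antisymmetric part, M21 - M12 = -4a*b12, M13 - M31 = 4a*b13, M32 - M23 = -4a*b23.
Here tr M = 407/169, so a^2 = (1 + tr M)/4 = 144/169 and a = ±12/13. Taking a = 12/13: M21 - M12 = -240/169, M13 - M31 = 0, M32 - M23 = 0, giving b12 = 5/13, b13 = 0, b23 = 0, i.e. R = 12/13 + 5/13*γ12.
Its γ12 coefficient is already positive.
Answer: 12/13 + 5/13*γ12. Key observation: the double cover Spin(3) -> SO(3) sends R and -R to the same matrix (trace 407/169 here), so the stated sign of the γ12 coefficient is what selects one sheet.


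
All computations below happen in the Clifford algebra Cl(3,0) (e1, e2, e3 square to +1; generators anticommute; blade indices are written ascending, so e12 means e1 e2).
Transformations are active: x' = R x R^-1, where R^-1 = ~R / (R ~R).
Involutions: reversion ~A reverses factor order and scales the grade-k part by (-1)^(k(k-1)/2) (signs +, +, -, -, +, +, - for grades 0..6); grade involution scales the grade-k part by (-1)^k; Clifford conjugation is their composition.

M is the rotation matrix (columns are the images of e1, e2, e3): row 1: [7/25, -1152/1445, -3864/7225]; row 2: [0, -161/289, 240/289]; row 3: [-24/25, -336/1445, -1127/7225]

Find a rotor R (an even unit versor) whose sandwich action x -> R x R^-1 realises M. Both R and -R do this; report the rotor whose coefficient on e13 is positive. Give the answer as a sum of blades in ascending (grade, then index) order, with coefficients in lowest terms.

Method: write R = a + b12*e12 + b13*e13 + b23*e23 with a^2 + b12^2 + b13^2 + b23^2 = 1 (so R^-1 = ~R). Expanding the columns R e_j ~R gives tr M = 4a^2 - 1 and, from the antisymmetric part, M21 - M12 = -4a*b12, M13 - M31 = 4a*b13, M32 - M23 = -4a*b23.
Here tr M = -3129/7225, so a^2 = (1 + tr M)/4 = 1024/7225 and a = ±32/85. Taking a = 32/85: M21 - M12 = 1152/1445, M13 - M31 = 3072/7225, M32 - M23 = -1536/1445, giving b12 = -9/17, b13 = 24/85, b23 = 12/17, i.e. R = 32/85 - 9/17*e12 + 24/85*e13 + 12/17*e23.
Its e13 coefficient is already positive.
Answer: 32/85 - 9/17*e12 + 24/85*e13 + 12/17*e23. Sheet selection: the two-to-one cover makes ±R indistinguishable at the matrix level (trace -3129/7225), so uniqueness comes from the required sign on e13.


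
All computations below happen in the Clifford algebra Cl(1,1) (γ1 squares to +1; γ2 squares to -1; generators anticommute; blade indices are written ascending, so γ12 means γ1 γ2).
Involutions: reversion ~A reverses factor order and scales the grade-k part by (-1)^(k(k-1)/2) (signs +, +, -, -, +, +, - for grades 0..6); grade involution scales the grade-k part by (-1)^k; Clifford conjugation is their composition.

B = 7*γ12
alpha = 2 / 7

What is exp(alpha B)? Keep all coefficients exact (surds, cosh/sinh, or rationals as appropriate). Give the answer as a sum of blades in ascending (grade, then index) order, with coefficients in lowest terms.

B^2 = (7)^2*(γ12)^2 = 49*(+1) = 49 (a basis 2-blade squares to minus the product of its generators' squares).
B^2 = 49 — a positive square means the series sums to a boost: l = 7, alpha*l = 2, so exp(alpha B) = cosh(2) + (sinh(2)/7)*B = cosh(2) + (sinh(2)/7)*B.
Answer: cosh(2) + sinh(2)*γ12


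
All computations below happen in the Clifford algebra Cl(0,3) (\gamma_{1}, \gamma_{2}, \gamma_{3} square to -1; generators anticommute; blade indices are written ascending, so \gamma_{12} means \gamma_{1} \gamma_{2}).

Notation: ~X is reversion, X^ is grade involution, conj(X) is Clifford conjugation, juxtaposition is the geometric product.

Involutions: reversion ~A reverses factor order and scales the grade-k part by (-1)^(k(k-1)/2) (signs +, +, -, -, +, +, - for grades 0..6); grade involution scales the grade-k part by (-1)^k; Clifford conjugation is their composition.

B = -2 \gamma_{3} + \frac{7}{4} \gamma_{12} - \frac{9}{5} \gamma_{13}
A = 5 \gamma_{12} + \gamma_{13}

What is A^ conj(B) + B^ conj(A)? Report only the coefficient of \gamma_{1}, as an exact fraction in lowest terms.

first term: \frac{139}{20} - 2 \gamma_{1} + \frac{43}{4} \gamma_{23} + 10 \gamma_{123}
second term: \frac{139}{20} - 2 \gamma_{1} - \frac{43}{4} \gamma_{23} - 10 \gamma_{123}
Answer: -4


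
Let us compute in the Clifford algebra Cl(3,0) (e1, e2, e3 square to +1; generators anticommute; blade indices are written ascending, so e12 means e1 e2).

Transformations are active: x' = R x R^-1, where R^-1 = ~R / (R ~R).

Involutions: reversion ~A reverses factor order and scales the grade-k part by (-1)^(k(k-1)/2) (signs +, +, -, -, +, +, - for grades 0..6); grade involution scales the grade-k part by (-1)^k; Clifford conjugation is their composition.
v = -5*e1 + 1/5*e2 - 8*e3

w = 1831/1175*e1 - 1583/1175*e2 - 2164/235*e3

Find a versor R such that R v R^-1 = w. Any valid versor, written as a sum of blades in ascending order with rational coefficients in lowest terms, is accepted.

Here q(v) = q(w) = 2226/25; the classical choice R = v + w = -4044/1175*e1 - 1348/1175*e2 - 4044/235*e3 then realises v -> w under the sandwich.
Answer: -4044/1175*e1 - 1348/1175*e2 - 4044/235*e3


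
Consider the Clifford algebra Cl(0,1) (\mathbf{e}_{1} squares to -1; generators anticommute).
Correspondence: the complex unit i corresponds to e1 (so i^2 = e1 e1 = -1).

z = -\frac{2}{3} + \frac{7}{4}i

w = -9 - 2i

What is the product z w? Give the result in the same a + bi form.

In blades: z = -\frac{2}{3} + \frac{7}{4} e_{1}, w = -9 - 2 e_{1}.
Distribute z over w term by term (generator squares from the signature, products reordered to ascending indices): (-\frac{2}{3})*w = 6 + \frac{4}{3} e_{1}; (\frac{7}{4} e_{1})*w = \frac{7}{2} - \frac{63}{4} e_{1}.
Sum: \frac{19}{2} - \frac{173}{12} e_{1}; translating back through the correspondence:
Answer: \frac{19}{2} - \frac{173}{12}i


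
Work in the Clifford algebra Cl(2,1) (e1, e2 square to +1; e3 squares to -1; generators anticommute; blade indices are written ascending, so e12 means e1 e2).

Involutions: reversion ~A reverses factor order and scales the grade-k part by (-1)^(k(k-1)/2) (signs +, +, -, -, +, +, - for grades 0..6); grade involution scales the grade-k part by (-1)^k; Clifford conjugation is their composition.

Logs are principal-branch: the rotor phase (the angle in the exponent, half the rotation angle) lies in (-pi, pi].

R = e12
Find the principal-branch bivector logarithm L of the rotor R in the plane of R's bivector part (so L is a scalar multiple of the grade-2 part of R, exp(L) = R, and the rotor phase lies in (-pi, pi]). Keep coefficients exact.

The scalar part of R is 0, which pins the rotor phase on the principal branch; dividing the bivector part by the sine of that phase recovers the unit plane, and L is the phase times that plane.
Concretely: cos(phase) = 0 gives phase = ±pi/2, and since phase/sin(phase) is even the sign is immaterial: L = (phase/sin(phase)) * <R>_2 = (pi/2) * <R>_2.
Answer: pi/2*e12


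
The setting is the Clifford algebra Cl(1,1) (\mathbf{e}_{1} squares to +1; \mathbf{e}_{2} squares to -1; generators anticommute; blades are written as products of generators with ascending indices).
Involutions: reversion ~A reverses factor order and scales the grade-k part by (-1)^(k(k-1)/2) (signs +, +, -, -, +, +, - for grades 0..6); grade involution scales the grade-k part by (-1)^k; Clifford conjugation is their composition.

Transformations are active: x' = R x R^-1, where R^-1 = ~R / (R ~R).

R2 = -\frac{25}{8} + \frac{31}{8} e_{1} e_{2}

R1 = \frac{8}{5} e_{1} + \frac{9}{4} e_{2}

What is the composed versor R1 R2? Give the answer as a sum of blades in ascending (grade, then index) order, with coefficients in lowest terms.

Distribute over the terms of R1 (each basis-blade product reordered to ascending indices, repeated generators contracted through their squares):
(\frac{8}{5} e_{1}) R2 = -5 e_{1} + \frac{31}{5} e_{2}
(\frac{9}{4} e_{2}) R2 = \frac{279}{32} e_{1} - \frac{225}{32} e_{2}
Summing the partial products and collecting blades:
Answer: \frac{119}{32} e_{1} - \frac{133}{160} e_{2}


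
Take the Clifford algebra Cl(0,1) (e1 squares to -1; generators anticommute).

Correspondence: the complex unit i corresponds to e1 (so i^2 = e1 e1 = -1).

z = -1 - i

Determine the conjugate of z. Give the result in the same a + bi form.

In blades: z = -1 - e1.
Conjugation here is Clifford conjugation: the scalar is fixed and the grade-1 and grade-2 blades all flip sign, giving -1 + e1; translating back:
Answer: -1 + i


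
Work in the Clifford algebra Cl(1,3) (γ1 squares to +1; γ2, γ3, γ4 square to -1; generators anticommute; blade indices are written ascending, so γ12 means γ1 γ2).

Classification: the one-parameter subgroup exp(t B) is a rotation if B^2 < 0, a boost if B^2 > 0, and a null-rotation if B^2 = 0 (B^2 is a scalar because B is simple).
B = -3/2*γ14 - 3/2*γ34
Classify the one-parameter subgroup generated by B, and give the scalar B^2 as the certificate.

B^2 term by term: the squares give (-3/2)^2*(γ14)^2 + (-3/2)^2*(γ34)^2 = 9/4*(+1) + 9/4*(-1) = 0 (each basis 2-blade squares to minus the product of its generators' squares); cross terms between blades sharing an index anticommute and cancel. So B^2 = 0.
Answer: null-rotation, certificate B^2 = 0. The class reads off the invariant scalar 0 directly.


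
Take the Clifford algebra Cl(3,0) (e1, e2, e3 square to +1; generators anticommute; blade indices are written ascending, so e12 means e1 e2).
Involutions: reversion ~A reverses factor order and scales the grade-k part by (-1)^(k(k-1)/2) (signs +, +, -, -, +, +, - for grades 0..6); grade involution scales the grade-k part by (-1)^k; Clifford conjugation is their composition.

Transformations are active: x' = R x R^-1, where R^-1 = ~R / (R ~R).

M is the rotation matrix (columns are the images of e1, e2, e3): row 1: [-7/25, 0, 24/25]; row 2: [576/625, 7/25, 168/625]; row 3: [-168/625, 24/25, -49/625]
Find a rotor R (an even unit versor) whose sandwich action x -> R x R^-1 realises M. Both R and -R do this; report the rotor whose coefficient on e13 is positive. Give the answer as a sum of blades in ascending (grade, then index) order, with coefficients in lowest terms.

Method: write R = a + b12*e12 + b13*e13 + b23*e23 with a^2 + b12^2 + b13^2 + b23^2 = 1 (so R^-1 = ~R). Expanding the columns R e_j ~R gives tr M = 4a^2 - 1 and, from the antisymmetric part, M21 - M12 = -4a*b12, M13 - M31 = 4a*b13, M32 - M23 = -4a*b23.
Here tr M = -49/625, so a^2 = (1 + tr M)/4 = 144/625 and a = ±12/25. Taking a = 12/25: M21 - M12 = 576/625, M13 - M31 = 768/625, M32 - M23 = 432/625, giving b12 = -12/25, b13 = 16/25, b23 = -9/25, i.e. R = 12/25 - 12/25*e12 + 16/25*e13 - 9/25*e23.
Its e13 coefficient is already positive.
Answer: 12/25 - 12/25*e12 + 16/25*e13 - 9/25*e23. Note: both R and -R realise this M (trace -49/625); the covering map identifies them, and the e13-coefficient sign is the tie-breaker.


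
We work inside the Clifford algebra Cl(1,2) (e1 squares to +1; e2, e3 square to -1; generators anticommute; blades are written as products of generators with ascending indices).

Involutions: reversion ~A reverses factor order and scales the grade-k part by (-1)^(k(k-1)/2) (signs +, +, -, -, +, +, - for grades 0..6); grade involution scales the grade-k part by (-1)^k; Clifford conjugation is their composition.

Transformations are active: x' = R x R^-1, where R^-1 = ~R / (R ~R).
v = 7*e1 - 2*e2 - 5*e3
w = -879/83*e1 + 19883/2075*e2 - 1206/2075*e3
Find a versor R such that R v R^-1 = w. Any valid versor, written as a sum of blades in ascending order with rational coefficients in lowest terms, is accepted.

Sketch: the shared square 20 makes R = v + w = -298/83*e1 + 15733/2075*e2 - 11581/2075*e3 the natural versor; its sandwich fixes that direction, negates (v - w)/2, and sends v to w.
Answer: -298/83*e1 + 15733/2075*e2 - 11581/2075*e3


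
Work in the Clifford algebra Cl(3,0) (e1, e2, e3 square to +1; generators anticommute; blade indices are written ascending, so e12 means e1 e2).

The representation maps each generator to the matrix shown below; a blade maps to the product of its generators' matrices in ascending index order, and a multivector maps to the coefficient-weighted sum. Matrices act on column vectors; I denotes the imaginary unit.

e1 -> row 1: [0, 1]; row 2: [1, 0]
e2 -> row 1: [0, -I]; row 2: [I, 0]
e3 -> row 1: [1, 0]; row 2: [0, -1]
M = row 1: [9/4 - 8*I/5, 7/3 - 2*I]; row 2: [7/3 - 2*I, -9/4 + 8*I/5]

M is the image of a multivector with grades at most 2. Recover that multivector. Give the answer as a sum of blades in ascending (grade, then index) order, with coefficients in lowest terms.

Method: 1, rho(e1), rho(e2), rho(e3) form a trace-orthogonal basis of the 2x2 complex matrices (tr(X Y) = 2 if X = Y, else 0), so M = m0*1 + m1*rho(e1) + m2*rho(e2) + m3*rho(e3) with m0 = tr(M)/2 = 0, m1 = tr(M rho(e1))/2 = 7/3 - 2*I, m2 = tr(M rho(e2))/2 = 0, m3 = tr(M rho(e3))/2 = 9/4 - 8*I/5.
Multiplying table entries, the bivector images are rho(e12) = I*rho(e3), rho(e13) = -I*rho(e2), rho(e23) = I*rho(e1); with real blade coefficients the real parts of m0..m3 are the coefficients of 1, e1, e2, e3 and the imaginary parts give the bivectors (e23: Im m1, e13: -Im m2, e12: Im m3).
Answer: 7/3*e1 + 9/4*e3 - 8/5*e12 - 2*e23


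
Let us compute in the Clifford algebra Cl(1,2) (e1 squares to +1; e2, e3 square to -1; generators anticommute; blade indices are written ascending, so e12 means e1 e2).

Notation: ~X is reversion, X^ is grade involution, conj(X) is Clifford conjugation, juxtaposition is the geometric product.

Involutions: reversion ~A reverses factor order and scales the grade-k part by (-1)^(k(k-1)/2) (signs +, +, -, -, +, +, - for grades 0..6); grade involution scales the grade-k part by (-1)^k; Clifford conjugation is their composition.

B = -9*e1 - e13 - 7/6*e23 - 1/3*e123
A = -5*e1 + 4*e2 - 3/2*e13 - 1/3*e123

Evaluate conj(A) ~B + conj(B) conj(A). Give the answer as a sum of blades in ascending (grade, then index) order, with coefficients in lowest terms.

first term: -781/18 + 7/18*e1 - 1/6*e2 + 139/6*e3 - 137/4*e12 - 4/3*e13 + 14/3*e23 + 59/6*e123
second term: 835/18 + 7/18*e1 + 5/6*e2 + 23/6*e3 - 151/4*e12 + 4/3*e13 - 14/3*e23 + 59/6*e123
Answer: 3 + 7/9*e1 + 2/3*e2 + 27*e3 - 72*e12 + 59/3*e123


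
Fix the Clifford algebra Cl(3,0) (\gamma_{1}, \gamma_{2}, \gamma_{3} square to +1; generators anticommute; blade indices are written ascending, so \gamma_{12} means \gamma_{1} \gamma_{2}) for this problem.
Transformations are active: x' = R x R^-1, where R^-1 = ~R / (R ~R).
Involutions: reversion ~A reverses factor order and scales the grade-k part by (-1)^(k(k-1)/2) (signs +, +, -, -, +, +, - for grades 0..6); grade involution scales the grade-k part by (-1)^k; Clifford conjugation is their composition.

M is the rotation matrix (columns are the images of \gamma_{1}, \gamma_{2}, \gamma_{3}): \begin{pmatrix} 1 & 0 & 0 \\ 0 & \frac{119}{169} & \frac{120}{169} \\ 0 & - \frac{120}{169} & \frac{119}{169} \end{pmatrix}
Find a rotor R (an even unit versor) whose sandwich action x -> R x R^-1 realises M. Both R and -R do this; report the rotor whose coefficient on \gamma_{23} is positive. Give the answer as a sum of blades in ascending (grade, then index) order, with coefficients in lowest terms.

Method: write R = a + b12*\gamma_{12} + b13*\gamma_{13} + b23*\gamma_{23} with a^2 + b12^2 + b13^2 + b23^2 = 1 (so R^-1 = ~R). Expanding the columns R e_j ~R gives tr M = 4a^2 - 1 and, from the antisymmetric part, M21 - M12 = -4a*b12, M13 - M31 = 4a*b13, M32 - M23 = -4a*b23.
Here tr M = \frac{407}{169}, so a^2 = (1 + tr M)/4 = \frac{144}{169} and a = ±\frac{12}{13}. Taking a = \frac{12}{13}: M21 - M12 = 0, M13 - M31 = 0, M32 - M23 = -\frac{240}{169}, giving b12 = 0, b13 = 0, b23 = \frac{5}{13}, i.e. R = \frac{12}{13} + \frac{5}{13} \gamma_{23}.
Its \gamma_{23} coefficient is already positive.
Answer: \frac{12}{13} + \frac{5}{13} \gamma_{23}. Recall the cover is two-to-one: with M of trace \frac{407}{169}, both preimages act alike, and the stated \gamma_{23} sign chooses the sheet.


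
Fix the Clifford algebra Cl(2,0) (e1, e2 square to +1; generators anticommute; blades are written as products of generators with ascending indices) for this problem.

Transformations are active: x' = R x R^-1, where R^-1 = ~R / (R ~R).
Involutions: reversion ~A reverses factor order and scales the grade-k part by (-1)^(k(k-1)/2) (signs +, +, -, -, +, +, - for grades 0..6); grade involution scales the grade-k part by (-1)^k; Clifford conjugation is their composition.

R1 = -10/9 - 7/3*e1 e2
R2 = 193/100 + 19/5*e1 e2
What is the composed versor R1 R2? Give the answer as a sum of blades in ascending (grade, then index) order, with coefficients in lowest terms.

Distribute over the terms of R1 (each basis-blade product reordered to ascending indices, repeated generators contracted through their squares):
(-10/9) R2 = -193/90 - 38/9*e1 e2
(-7/3*e1 e2) R2 = 133/15 - 1351/300*e1 e2
Summing the partial products and collecting blades:
Answer: 121/18 - 7853/900*e1 e2


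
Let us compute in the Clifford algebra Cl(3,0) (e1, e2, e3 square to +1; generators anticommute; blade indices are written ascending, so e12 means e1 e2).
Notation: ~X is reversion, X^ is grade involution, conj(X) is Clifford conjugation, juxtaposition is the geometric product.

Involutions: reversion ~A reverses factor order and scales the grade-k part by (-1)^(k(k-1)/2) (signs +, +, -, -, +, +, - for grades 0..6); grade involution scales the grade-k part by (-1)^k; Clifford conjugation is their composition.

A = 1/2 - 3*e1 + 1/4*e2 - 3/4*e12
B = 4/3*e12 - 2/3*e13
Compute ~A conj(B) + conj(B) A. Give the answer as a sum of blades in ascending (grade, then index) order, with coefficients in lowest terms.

first term: 1 + 1/3*e1 + 4*e2 - 2*e3 - 2/3*e12 + 1/3*e13 - 1/2*e23 - 1/6*e123
second term: -1 - 1/3*e1 - 4*e2 + 2*e3 - 2/3*e12 + 1/3*e13 - 1/2*e23 - 1/6*e123
Answer: -4/3*e12 + 2/3*e13 - e23 - 1/3*e123


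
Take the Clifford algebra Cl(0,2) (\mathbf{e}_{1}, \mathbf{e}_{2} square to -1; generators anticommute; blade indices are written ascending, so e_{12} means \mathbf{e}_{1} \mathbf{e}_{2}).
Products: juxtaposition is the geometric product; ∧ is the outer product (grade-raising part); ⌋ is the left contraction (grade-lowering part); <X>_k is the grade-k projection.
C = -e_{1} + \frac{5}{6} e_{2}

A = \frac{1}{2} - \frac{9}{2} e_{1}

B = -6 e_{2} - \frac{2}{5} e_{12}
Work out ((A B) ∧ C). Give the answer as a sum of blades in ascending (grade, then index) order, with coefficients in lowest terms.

step 1: -\frac{24}{5} e_{2} + \frac{134}{5} e_{12}
step 2: -\frac{24}{5} e_{12}
Answer: -\frac{24}{5} e_{12}


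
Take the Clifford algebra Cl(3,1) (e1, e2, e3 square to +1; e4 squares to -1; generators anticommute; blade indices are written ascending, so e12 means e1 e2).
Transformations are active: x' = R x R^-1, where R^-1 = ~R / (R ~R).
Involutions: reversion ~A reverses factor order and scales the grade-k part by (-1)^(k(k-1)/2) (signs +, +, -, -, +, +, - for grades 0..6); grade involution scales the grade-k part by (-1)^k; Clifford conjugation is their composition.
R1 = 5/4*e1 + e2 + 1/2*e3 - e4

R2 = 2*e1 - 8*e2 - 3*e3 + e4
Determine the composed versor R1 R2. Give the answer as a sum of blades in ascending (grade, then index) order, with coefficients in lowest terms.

Distribute over the terms of R1 (each basis-blade product reordered to ascending indices, repeated generators contracted through their squares):
(5/4*e1) R2 = 5/2 - 10*e12 - 15/4*e13 + 5/4*e14
(e2) R2 = -8 - 2*e12 - 3*e23 + e24
(1/2*e3) R2 = -3/2 - e13 + 4*e23 + 1/2*e34
(-e4) R2 = 1 + 2*e14 - 8*e24 - 3*e34
Summing the partial products and collecting blades:
Answer: -6 - 12*e12 - 19/4*e13 + 13/4*e14 + e23 - 7*e24 - 5/2*e34


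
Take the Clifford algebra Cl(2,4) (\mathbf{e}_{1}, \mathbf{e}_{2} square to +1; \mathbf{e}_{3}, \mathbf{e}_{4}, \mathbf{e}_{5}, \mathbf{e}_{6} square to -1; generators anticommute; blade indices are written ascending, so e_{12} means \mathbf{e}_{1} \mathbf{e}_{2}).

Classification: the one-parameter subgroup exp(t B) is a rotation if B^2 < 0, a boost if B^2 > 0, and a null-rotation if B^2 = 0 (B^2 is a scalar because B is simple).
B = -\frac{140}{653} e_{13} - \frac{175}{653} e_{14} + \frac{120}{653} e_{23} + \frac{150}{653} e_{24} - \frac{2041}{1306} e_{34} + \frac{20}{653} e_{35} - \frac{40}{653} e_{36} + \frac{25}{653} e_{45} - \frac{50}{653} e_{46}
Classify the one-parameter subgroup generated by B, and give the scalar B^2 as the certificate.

B^2 term by term: the squares give (-\frac{140}{653})^2*(e_{13})^2 + (-\frac{175}{653})^2*(e_{14})^2 + (\frac{120}{653})^2*(e_{23})^2 + (\frac{150}{653})^2*(e_{24})^2 + (-\frac{2041}{1306})^2*(e_{34})^2 + (\frac{20}{653})^2*(e_{35})^2 + (-\frac{40}{653})^2*(e_{36})^2 + (\frac{25}{653})^2*(e_{45})^2 + (-\frac{50}{653})^2*(e_{46})^2 = \frac{19600}{426409}*(+1) + \frac{30625}{426409}*(+1) + \frac{14400}{426409}*(+1) + \frac{22500}{426409}*(+1) + \frac{4165681}{1705636}*(-1) + \frac{400}{426409}*(-1) + \frac{1600}{426409}*(-1) + \frac{625}{426409}*(-1) + \frac{2500}{426409}*(-1) = -\frac{9}{4} (each basis 2-blade squares to minus the product of its generators' squares); cross terms between blades sharing an index anticommute and cancel; the commuting (index-disjoint) pairs give grade-4 terms 2*c*c'*(blade product), which cancel blade by blade — e_{1234}: \frac{42000}{426409} - \frac{42000}{426409} = 0; e_{1345}: -\frac{7000}{426409} + \frac{7000}{426409} = 0; e_{1346}: \frac{14000}{426409} - \frac{14000}{426409} = 0; e_{2345}: \frac{6000}{426409} - \frac{6000}{426409} = 0; e_{2346}: -\frac{12000}{426409} + \frac{12000}{426409} = 0; e_{3456}: \frac{2000}{426409} - \frac{2000}{426409} = 0 — confirming B is simple. So B^2 = -\frac{9}{4}.
Answer: rotation, certificate B^2 = -\frac{9}{4}. No conjugation can change B^2 = -\frac{9}{4}; the sign gives the class.


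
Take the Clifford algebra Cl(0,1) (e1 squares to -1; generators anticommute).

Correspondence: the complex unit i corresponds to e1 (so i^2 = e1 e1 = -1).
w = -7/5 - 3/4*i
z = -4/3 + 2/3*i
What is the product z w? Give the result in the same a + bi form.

In blades: z = -4/3 + 2/3*e1, w = -7/5 - 3/4*e1.
Distribute z over w term by term (generator squares from the signature, products reordered to ascending indices): (-4/3)*w = 28/15 + e1; (2/3*e1)*w = 1/2 - 14/15*e1.
Sum: 71/30 + 1/15*e1; translating back through the correspondence:
Answer: 71/30 + 1/15*i


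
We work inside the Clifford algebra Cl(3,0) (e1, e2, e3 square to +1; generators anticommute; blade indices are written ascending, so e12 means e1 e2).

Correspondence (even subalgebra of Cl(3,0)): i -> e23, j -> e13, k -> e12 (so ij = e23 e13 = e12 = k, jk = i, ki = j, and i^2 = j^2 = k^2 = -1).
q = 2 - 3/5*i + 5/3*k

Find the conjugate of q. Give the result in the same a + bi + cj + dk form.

In blades: q = 2 + 5/3*e12 - 3/5*e23.
Quaternion conjugation is reversion on the even subalgebra: the scalar is fixed and every grade-2 blade flips sign, giving 2 - 5/3*e12 + 3/5*e23; translating back:
Answer: 2 + 3/5*i - 5/3*k


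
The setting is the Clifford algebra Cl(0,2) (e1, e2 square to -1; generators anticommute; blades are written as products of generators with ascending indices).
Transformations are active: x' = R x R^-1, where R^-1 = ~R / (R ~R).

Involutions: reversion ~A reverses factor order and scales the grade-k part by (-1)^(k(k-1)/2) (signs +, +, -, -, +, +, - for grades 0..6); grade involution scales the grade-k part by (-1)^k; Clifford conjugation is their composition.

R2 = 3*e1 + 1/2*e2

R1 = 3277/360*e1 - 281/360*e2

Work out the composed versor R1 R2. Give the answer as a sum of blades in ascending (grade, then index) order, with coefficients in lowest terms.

Distribute over the terms of R1 (each basis-blade product reordered to ascending indices, repeated generators contracted through their squares):
(3277/360*e1) R2 = -3277/120 + 3277/720*e1 e2
(-281/360*e2) R2 = 281/720 + 281/120*e1 e2
Summing the partial products and collecting blades:
Answer: -19381/720 + 4963/720*e1 e2


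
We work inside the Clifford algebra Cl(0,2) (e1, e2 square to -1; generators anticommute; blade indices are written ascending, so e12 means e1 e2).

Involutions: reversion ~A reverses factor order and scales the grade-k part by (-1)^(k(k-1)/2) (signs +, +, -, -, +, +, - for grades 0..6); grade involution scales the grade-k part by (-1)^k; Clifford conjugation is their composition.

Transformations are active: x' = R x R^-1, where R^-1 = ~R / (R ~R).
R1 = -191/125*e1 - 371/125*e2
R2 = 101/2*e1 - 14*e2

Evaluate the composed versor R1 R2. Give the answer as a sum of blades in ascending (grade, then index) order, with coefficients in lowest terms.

Distribute over the terms of R1 (each basis-blade product reordered to ascending indices, repeated generators contracted through their squares):
(-191/125*e1) R2 = 19291/250 + 2674/125*e12
(-371/125*e2) R2 = -5194/125 + 37471/250*e12
Summing the partial products and collecting blades:
Answer: 8903/250 + 42819/250*e12


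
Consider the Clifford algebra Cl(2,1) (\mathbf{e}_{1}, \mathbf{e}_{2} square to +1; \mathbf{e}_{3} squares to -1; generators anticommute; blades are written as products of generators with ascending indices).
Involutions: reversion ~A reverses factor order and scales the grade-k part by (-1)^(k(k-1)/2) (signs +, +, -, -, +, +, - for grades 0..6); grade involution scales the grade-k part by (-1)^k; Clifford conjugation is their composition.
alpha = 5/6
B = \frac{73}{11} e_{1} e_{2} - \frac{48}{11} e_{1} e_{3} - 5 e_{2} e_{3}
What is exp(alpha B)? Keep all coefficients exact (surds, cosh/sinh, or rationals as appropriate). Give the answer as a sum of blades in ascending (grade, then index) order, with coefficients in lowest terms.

B^2 term by term: the squares give (\frac{73}{11})^2*(e_{1} e_{2})^2 + (-\frac{48}{11})^2*(e_{1} e_{3})^2 + (-5)^2*(e_{2} e_{3})^2 = \frac{5329}{121}*(-1) + \frac{2304}{121}*(+1) + 25*(+1) = 0 (each basis 2-blade squares to minus the product of its generators' squares); cross terms between blades sharing an index anticommute and cancel. So B^2 = 0.
B^2 = 0, and the exponential is exactly linear here: exp(alpha B) = 1 + alpha B (parabolic case).
Answer: 1 + \frac{365}{66} e_{1} e_{2} - \frac{40}{11} e_{1} e_{3} - \frac{25}{6} e_{2} e_{3}


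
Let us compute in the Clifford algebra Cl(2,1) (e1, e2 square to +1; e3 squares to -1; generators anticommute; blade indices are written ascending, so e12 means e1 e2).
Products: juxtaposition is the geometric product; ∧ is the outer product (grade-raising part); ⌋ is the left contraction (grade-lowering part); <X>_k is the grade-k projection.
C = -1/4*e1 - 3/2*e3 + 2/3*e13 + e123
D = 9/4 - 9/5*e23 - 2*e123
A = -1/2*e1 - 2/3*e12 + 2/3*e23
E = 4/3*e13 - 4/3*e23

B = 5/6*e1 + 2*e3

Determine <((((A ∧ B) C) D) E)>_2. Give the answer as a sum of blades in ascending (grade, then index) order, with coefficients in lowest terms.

step 1: -e13 - 7/9*e123
step 2: -13/9 - 3/2*e1 + 41/27*e2 - 1/4*e3 - 7/6*e12 + 7/36*e23
step 3: -18/5 - 271/72*e1 + 58/15*e2 - 1351/240*e3 - 25/8*e12 + 1387/270*e13 + 483/80*e23 + 503/90*e123
step 4: -389/324 - 8077/540*e1 + 29/540*e2 - 2747/270*e3 - 24137/1620*e12 - 19/30*e13 + 269/30*e23 - 37/270*e123
step 5: -24137/1620*e12 - 19/30*e13 + 269/30*e23
Answer: -24137/1620*e12 - 19/30*e13 + 269/30*e23


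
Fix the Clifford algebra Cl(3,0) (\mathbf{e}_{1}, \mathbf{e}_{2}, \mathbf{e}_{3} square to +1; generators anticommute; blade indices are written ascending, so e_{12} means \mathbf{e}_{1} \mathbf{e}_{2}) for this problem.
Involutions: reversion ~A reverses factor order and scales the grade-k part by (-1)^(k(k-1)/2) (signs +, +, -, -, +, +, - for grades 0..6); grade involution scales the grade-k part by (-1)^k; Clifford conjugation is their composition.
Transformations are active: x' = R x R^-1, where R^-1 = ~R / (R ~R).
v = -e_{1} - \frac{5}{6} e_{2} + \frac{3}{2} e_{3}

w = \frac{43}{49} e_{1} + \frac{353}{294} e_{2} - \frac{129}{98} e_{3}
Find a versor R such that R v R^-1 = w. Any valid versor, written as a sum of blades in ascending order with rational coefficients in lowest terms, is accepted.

Take R = v + w = -\frac{6}{49} e_{1} + \frac{18}{49} e_{2} + \frac{9}{49} e_{3}. Because q(v) = q(w) = \frac{71}{18}, conjugation by R sends v exactly to w.
Answer: -\frac{6}{49} e_{1} + \frac{18}{49} e_{2} + \frac{9}{49} e_{3}


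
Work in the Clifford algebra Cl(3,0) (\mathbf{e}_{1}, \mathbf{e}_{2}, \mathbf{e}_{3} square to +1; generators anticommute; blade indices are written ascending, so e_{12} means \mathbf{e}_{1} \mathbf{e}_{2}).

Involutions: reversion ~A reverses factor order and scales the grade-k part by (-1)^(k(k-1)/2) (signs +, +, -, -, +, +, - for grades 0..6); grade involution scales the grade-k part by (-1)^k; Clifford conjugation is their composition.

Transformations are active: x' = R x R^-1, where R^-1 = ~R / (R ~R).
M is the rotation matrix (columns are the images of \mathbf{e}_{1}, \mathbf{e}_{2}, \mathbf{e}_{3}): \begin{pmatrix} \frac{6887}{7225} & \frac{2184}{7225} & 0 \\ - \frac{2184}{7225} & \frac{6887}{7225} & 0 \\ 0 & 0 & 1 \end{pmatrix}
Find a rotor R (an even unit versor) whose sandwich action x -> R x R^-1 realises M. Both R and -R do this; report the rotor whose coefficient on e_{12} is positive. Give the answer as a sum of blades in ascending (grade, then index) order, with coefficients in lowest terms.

Method: write R = a + b12*e_{12} + b13*e_{13} + b23*e_{23} with a^2 + b12^2 + b13^2 + b23^2 = 1 (so R^-1 = ~R). Expanding the columns R e_j ~R gives tr M = 4a^2 - 1 and, from the antisymmetric part, M21 - M12 = -4a*b12, M13 - M31 = 4a*b13, M32 - M23 = -4a*b23.
Here tr M = \frac{20999}{7225}, so a^2 = (1 + tr M)/4 = \frac{7056}{7225} and a = ±\frac{84}{85}. Taking a = \frac{84}{85}: M21 - M12 = -\frac{4368}{7225}, M13 - M31 = 0, M32 - M23 = 0, giving b12 = \frac{13}{85}, b13 = 0, b23 = 0, i.e. R = \frac{84}{85} + \frac{13}{85} e_{12}.
Its e_{12} coefficient is already positive.
Answer: \frac{84}{85} + \frac{13}{85} e_{12}. Sheet selection: the two-to-one cover makes ±R indistinguishable at the matrix level (trace \frac{20999}{7225}), so uniqueness comes from the required sign on e_{12}.


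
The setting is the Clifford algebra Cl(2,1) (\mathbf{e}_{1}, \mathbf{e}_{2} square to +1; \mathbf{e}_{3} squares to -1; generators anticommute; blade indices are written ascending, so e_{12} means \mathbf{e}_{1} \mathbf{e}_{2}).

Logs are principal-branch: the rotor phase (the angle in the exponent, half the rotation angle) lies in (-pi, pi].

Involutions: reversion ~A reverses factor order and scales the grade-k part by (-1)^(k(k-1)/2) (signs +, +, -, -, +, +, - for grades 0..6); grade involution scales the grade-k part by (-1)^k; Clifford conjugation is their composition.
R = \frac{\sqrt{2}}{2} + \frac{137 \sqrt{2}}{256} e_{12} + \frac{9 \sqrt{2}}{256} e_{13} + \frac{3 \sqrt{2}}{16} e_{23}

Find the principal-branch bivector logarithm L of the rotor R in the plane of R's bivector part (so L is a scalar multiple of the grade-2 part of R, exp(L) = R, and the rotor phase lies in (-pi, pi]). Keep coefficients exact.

The scalar part of R is \frac{\sqrt{2}}{2}, and that scalar determines the rotor phase on the principal branch; recovering the unit plane as bivector-part over sine of the phase gives L = phase * plane.
Concretely: cos(phase) = \frac{\sqrt{2}}{2} gives phase = ±\frac{\pi}{4}, and since phase/sin(phase) is even the sign is immaterial: L = (phase/sin(phase)) * <R>_2 = (\frac{\sqrt{2} \pi}{4}) * <R>_2.
Answer: \frac{137 \pi}{512} e_{12} + \frac{9 \pi}{512} e_{13} + \frac{3 \pi}{32} e_{23}


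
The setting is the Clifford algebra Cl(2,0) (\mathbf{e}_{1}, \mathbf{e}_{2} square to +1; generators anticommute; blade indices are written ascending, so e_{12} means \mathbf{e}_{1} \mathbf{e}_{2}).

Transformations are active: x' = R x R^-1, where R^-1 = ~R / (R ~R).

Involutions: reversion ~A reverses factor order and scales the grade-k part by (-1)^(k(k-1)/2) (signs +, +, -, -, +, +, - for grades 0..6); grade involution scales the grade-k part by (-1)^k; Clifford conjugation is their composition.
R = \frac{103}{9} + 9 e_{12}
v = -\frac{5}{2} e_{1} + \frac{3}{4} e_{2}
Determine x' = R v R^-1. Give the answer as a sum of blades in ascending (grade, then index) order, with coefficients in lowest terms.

~R = \frac{103}{9} - 9 e_{12}, and R ~R = \frac{17170}{81}, so R^-1 = ~R / (\frac{17170}{81}).
R v = -\frac{787}{36} e_{1} + \frac{373}{12} e_{2}
Answer: \frac{4789}{34340} e_{1} + \frac{44751}{17170} e_{2}


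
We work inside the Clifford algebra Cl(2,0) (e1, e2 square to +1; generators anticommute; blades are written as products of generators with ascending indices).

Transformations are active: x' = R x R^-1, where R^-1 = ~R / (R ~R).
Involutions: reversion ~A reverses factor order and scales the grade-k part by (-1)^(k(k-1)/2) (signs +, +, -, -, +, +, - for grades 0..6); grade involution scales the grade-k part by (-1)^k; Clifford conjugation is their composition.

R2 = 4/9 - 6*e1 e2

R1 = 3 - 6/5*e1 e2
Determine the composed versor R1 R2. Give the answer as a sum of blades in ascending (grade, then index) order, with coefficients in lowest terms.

Distribute over the terms of R1 (each basis-blade product reordered to ascending indices, repeated generators contracted through their squares):
(3) R2 = 4/3 - 18*e1 e2
(-6/5*e1 e2) R2 = -36/5 - 8/15*e1 e2
Summing the partial products and collecting blades:
Answer: -88/15 - 278/15*e1 e2


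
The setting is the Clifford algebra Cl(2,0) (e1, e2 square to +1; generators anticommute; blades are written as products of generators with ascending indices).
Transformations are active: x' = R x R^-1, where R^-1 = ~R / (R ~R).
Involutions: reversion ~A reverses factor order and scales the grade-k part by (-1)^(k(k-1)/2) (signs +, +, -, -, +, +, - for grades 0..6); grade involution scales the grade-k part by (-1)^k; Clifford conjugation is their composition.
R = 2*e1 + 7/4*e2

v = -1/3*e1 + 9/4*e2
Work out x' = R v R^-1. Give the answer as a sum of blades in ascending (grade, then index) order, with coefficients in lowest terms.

~R = 2*e1 + 7/4*e2, and R ~R = 113/16, so R^-1 = ~R / (113/16).
R v = 157/48 + 61/12*e1 e2
Answer: 247/113*e1 - 853/1356*e2


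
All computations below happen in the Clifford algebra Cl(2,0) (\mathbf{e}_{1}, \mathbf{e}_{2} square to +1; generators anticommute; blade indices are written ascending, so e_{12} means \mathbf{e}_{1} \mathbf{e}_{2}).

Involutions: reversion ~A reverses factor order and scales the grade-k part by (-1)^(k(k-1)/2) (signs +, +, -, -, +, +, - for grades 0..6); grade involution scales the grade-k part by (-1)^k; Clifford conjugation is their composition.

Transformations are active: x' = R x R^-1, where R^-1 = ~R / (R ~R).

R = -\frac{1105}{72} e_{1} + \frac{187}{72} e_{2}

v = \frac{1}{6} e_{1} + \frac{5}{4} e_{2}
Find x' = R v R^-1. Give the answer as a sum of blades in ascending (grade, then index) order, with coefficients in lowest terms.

~R = -\frac{1105}{72} e_{1} + \frac{187}{72} e_{2}, and R ~R = \frac{627997}{2592}, so R^-1 = ~R / (\frac{627997}{2592}).
R v = \frac{595}{864} - \frac{16949}{864} e_{12}
Answer: -\frac{2207}{8692} e_{1} - \frac{16105}{13038} e_{2}


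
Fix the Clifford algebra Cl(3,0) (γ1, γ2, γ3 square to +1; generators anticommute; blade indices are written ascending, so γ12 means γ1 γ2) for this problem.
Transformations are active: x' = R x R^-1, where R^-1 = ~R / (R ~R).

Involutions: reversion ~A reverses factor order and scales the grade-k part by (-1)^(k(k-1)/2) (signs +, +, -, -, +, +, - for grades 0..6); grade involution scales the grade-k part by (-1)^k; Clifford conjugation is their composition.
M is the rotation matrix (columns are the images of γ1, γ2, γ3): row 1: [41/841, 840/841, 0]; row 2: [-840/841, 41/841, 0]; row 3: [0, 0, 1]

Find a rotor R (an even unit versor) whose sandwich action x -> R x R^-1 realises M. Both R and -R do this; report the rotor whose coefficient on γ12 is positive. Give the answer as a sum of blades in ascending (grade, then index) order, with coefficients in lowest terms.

Method: write R = a + b12*γ12 + b13*γ13 + b23*γ23 with a^2 + b12^2 + b13^2 + b23^2 = 1 (so R^-1 = ~R). Expanding the columns R e_j ~R gives tr M = 4a^2 - 1 and, from the antisymmetric part, M21 - M12 = -4a*b12, M13 - M31 = 4a*b13, M32 - M23 = -4a*b23.
Here tr M = 923/841, so a^2 = (1 + tr M)/4 = 441/841 and a = ±21/29. Taking a = 21/29: M21 - M12 = -1680/841, M13 - M31 = 0, M32 - M23 = 0, giving b12 = 20/29, b13 = 0, b23 = 0, i.e. R = 21/29 + 20/29*γ12.
Its γ12 coefficient is already positive.
Answer: 21/29 + 20/29*γ12. Recall the cover is two-to-one: with M of trace 923/841, both preimages act alike, and the stated γ12 sign chooses the sheet.
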